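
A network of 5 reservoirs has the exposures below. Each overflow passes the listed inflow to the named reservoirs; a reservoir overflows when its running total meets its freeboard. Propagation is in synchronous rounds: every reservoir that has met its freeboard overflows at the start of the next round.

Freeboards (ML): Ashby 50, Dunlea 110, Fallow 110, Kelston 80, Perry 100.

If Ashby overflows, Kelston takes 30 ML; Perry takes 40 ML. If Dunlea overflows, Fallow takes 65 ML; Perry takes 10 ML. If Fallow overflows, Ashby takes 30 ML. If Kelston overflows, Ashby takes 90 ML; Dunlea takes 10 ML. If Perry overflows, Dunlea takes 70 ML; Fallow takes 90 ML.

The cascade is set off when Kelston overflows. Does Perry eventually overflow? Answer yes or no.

no

Round 1 — Kelston overflows (initial).
  Ashby: +90 → 90 ≥ 50
  Dunlea: +10 → 10 < 110
Round 2 — Ashby overflows.
  Perry: +40 → 40 < 100
No further overflows.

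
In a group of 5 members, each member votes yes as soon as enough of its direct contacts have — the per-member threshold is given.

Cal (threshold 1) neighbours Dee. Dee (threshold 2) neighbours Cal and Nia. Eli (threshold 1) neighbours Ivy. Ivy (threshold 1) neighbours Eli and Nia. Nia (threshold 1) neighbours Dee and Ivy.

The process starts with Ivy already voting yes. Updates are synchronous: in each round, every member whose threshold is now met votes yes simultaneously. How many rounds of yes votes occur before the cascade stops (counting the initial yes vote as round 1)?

2

Round 1 — Ivy votes yes (initial).
Round 2 — checking thresholds:
  Eli: 1 of 1 neighbours ≥ 1, votes yes.
  Nia: 1 of 2 neighbours ≥ 1, votes yes.
Round 3 — no new yes votes; cascade stops.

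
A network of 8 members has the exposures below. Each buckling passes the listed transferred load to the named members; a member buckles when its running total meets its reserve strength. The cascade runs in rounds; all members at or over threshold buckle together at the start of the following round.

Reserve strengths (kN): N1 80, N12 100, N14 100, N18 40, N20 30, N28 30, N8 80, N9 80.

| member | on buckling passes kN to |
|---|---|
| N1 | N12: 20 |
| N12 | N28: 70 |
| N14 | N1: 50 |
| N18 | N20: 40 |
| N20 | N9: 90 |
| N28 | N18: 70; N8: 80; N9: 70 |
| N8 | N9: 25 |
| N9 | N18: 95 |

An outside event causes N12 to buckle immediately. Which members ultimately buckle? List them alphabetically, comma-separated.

Round 1 — N12 buckles (initial).
  N28: +70 → 70 ≥ 30
Round 2 — N28 buckles.
  N18: +70 → 70 ≥ 40
  N8: +80 → 80 ≥ 80
  N9: +70 → 70 < 80
Round 3 — N18, N8 buckle.
  N20: +40 → 40 ≥ 30
  N9: +25 → 95 ≥ 80
Round 4 — N20, N9 buckle.
No further bucklings.

N12, N18, N20, N28, N8, N9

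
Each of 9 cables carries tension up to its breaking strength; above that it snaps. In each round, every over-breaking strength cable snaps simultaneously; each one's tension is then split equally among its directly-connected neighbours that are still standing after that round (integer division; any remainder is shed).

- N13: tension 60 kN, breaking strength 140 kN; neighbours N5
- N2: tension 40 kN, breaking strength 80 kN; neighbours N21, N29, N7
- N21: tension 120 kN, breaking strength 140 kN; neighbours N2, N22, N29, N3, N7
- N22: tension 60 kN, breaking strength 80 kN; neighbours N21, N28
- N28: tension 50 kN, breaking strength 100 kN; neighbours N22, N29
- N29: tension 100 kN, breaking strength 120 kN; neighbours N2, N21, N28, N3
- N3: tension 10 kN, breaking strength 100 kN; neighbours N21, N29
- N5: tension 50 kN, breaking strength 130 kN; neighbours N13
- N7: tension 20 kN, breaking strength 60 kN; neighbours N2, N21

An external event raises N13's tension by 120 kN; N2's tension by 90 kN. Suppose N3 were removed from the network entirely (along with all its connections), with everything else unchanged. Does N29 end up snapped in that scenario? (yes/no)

With N3 removed:
Round 1 — N13 at 180 > 140; N2 at 130 > 80. N13, N2 snap.
  N13 sheds 180 kN to N5: 180 each.
    N5: 50+180 = 230 > 130
  N2 sheds 130 kN to N21, N29, N7: 43 each (1 lost).
    N21: 120+43 = 163 > 140
    N29: 100+43 = 143 > 120
    N7: 20+43 = 63 > 60
Round 2 — N21, N29, N5, N7 snap.
  N21 sheds 163 kN to N22: 163 each.
    N22: 60+163 = 223 > 80
  N29 sheds 143 kN to N28: 143 each.
    N28: 50+143 = 193 > 100
  N5 sheds 230 kN: no online neighbours, lost.
  N7 sheds 63 kN: no online neighbours, lost.
Round 3 — N22, N28 snap.
  N22 sheds 223 kN: no online neighbours, lost.
  N28 sheds 193 kN: no online neighbours, lost.
No further breaks.

yes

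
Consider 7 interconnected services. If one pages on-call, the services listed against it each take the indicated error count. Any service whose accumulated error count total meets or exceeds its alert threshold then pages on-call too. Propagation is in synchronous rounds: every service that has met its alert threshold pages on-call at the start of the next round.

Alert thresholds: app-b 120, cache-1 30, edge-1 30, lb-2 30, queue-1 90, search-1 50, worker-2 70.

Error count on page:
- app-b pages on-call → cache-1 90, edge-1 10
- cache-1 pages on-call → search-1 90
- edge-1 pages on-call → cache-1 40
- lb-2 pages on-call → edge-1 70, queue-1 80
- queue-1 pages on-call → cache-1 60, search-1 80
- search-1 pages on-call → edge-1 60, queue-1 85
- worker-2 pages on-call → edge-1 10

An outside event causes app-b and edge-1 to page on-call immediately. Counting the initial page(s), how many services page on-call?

4

Round 1 — app-b, edge-1 page on-call (initial).
  cache-1: +90+40 → 130 ≥ 30
Round 2 — cache-1 pages on-call.
  search-1: +90 → 90 ≥ 50
Round 3 — search-1 pages on-call.
  queue-1: +85 → 85 < 90
No further pages.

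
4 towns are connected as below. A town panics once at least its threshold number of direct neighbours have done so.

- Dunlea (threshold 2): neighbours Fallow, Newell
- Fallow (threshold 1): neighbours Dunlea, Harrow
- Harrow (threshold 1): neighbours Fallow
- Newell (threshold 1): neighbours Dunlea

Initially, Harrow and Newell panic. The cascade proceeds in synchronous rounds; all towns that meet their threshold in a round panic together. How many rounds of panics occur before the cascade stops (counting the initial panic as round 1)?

3

Round 1 — Harrow, Newell panic (initial).
Round 2 — checking thresholds:
  Dunlea: 1 of 2 neighbours < 2, holds.
  Fallow: 1 of 2 neighbours ≥ 1, panics.
Round 3 — checking thresholds:
  Dunlea: 2 of 2 neighbours ≥ 2, panics.
Round 4 — no new panics; cascade stops.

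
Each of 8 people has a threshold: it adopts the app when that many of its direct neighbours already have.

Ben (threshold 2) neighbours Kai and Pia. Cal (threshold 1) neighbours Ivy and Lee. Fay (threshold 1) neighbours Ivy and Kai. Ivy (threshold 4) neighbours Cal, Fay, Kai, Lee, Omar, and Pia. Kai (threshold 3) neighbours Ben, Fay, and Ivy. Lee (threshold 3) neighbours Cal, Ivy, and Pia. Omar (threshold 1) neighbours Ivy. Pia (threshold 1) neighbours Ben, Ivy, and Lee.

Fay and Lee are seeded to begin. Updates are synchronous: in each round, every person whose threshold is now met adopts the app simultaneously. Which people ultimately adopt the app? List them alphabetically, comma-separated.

Cal, Fay, Ivy, Lee, Omar, Pia

Round 1 — Fay, Lee adopt the app (initial).
Round 2 — checking thresholds:
  Cal: 1 of 2 neighbours ≥ 1, adopts the app.
  Ivy: 2 of 6 neighbours < 4, not yet.
  Kai: 1 of 3 neighbours < 3, not yet.
  Pia: 1 of 3 neighbours ≥ 1, adopts the app.
Round 3 — checking thresholds:
  Ben: 1 of 2 neighbours < 2, not yet.
  Ivy: 4 of 6 neighbours ≥ 4, adopts the app.
  Kai: 1 of 3 neighbours < 3, not yet.
Round 4 — checking thresholds:
  Ben: 1 of 2 neighbours < 2, not yet.
  Kai: 2 of 3 neighbours < 3, not yet.
  Omar: 1 of 1 neighbours ≥ 1, adopts the app.
Round 5 — no new adoptions; cascade stops.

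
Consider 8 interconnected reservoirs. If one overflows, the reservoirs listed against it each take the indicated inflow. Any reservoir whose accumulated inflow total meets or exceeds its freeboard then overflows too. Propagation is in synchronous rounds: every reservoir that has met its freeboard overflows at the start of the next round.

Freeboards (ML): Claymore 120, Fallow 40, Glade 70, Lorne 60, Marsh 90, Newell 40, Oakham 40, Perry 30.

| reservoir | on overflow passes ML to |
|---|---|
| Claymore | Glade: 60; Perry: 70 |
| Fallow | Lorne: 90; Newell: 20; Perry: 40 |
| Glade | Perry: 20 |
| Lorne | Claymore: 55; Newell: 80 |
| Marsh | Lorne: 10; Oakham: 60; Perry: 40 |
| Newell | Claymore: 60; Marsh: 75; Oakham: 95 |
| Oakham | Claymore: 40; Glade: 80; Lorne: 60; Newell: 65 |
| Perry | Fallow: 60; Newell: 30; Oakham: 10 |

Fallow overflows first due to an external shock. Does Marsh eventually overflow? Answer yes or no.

Round 1 — Fallow overflows (initial).
  Lorne: +90 → 90 ≥ 60
  Newell: +20 → 20 < 40
  Perry: +40 → 40 ≥ 30
Round 2 — Lorne, Perry overflow.
  Claymore: +55 → 55 < 120
  Newell: +80+30 → 130 ≥ 40
  Oakham: +10 → 10 < 40
Round 3 — Newell overflows.
  Claymore: +60 → 115 < 120
  Marsh: +75 → 75 < 90
  Oakham: +95 → 105 ≥ 40
Round 4 — Oakham overflows.
  Claymore: +40 → 155 ≥ 120
  Glade: +80 → 80 ≥ 70
Round 5 — Claymore, Glade overflow.
No further overflows.

no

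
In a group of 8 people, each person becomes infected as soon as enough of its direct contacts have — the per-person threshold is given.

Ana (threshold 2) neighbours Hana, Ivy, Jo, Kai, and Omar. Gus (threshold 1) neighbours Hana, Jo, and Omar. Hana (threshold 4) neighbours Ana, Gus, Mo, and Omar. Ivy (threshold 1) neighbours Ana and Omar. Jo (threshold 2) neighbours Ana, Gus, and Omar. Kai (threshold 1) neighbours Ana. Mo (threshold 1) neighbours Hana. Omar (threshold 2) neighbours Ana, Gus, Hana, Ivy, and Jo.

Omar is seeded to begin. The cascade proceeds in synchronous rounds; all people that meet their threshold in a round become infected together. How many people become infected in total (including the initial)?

6

Round 1 — Omar becomes infected (initial).
Round 2 — checking thresholds:
  Ana: 1 of 5 neighbours < 2, below threshold.
  Gus: 1 of 3 neighbours ≥ 1, becomes infected.
  Hana: 1 of 4 neighbours < 4, below threshold.
  Ivy: 1 of 2 neighbours ≥ 1, becomes infected.
  Jo: 1 of 3 neighbours < 2, below threshold.
Round 3 — checking thresholds:
  Ana: 2 of 5 neighbours ≥ 2, becomes infected.
  Hana: 2 of 4 neighbours < 4, below threshold.
  Jo: 2 of 3 neighbours ≥ 2, becomes infected.
Round 4 — checking thresholds:
  Hana: 3 of 4 neighbours < 4, below threshold.
  Kai: 1 of 1 neighbours ≥ 1, becomes infected.
Round 5 — no new infections; cascade stops.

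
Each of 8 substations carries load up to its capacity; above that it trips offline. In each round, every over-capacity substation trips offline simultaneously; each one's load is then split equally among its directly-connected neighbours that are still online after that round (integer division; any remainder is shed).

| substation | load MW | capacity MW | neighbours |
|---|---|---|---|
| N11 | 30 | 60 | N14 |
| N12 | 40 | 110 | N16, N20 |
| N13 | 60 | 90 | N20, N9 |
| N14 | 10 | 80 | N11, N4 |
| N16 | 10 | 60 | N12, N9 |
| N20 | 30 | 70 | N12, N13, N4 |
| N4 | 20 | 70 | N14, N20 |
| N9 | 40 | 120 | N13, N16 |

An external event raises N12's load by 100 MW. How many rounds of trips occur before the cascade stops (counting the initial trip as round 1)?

Round 1 — N12 at 140 > 110. N12 trips offline.
  N12 sheds 140 MW to N16, N20: 70 each.
    N16: 10+70 = 80 > 60
    N20: 30+70 = 100 > 70
Round 2 — N16, N20 trip offline.
  N16 sheds 80 MW to N9: 80 each.
    N9: 40+80 = 120 ≤ 120
  N20 sheds 100 MW to N13, N4: 50 each.
    N13: 60+50 = 110 > 90
    N4: 20+50 = 70 ≤ 70
Round 3 — N13 trips offline.
  N13 sheds 110 MW to N9: 110 each.
    N9: 120+110 = 230 > 120
Round 4 — N9 trips offline.
  N9 sheds 230 MW: no online neighbours, lost.
No further trips.

4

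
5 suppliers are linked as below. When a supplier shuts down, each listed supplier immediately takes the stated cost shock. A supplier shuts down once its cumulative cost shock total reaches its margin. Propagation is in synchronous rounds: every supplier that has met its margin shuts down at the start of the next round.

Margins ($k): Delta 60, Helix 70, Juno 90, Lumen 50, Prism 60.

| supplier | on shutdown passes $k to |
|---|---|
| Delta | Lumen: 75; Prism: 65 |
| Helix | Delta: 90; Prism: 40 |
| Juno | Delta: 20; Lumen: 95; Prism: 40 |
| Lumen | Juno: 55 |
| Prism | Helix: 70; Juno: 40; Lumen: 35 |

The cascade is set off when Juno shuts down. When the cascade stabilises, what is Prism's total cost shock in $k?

40

Round 1 — Juno shuts down (initial).
  Delta: +20 → 20 < 60
  Lumen: +95 → 95 ≥ 50
  Prism: +40 → 40 < 60
Round 2 — Lumen shuts down.
No further shutdowns.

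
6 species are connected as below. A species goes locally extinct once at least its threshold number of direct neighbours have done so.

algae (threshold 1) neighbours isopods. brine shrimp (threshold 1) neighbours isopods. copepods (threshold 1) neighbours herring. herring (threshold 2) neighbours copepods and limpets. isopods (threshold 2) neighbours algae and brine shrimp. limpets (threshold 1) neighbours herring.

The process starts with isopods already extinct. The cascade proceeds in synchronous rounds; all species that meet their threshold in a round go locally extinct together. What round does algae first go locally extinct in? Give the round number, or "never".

2

Round 1 — isopods goes locally extinct (initial).
Round 2 — checking thresholds:
  algae: 1 of 1 neighbours ≥ 1, goes locally extinct.
  brine shrimp: 1 of 1 neighbours ≥ 1, goes locally extinct.
Round 3 — no new extinctions; cascade stops.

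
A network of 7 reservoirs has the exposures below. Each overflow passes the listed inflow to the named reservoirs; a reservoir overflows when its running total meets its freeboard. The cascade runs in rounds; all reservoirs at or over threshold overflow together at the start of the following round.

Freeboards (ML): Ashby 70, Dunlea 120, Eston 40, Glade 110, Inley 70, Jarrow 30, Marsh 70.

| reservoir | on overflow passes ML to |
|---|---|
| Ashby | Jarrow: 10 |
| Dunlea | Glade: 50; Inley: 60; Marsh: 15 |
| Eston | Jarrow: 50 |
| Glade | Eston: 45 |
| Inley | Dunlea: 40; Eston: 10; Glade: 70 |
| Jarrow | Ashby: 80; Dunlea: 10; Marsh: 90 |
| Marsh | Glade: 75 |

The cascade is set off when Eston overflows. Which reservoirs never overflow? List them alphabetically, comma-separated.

Dunlea, Glade, Inley

Round 1 — Eston overflows (initial).
  Jarrow: +50 → 50 ≥ 30
Round 2 — Jarrow overflows.
  Ashby: +80 → 80 ≥ 70
  Dunlea: +10 → 10 < 120
  Marsh: +90 → 90 ≥ 70
Round 3 — Ashby, Marsh overflow.
  Glade: +75 → 75 < 110
No further overflows.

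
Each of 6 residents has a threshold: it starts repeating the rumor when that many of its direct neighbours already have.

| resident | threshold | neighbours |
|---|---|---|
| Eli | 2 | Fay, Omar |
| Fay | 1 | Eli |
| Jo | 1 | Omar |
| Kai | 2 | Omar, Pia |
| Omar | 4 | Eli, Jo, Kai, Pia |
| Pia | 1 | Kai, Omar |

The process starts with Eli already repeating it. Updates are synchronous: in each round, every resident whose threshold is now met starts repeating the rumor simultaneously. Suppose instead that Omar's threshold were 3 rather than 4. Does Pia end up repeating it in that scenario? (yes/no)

With Omar's threshold at 3:
Round 1 — Eli starts repeating the rumor (initial).
Round 2 — checking thresholds:
  Fay: 1 of 1 neighbours ≥ 1, starts repeating the rumor.
  Omar: 1 of 4 neighbours < 3, holds.
Round 3 — no new spreads; cascade stops.

no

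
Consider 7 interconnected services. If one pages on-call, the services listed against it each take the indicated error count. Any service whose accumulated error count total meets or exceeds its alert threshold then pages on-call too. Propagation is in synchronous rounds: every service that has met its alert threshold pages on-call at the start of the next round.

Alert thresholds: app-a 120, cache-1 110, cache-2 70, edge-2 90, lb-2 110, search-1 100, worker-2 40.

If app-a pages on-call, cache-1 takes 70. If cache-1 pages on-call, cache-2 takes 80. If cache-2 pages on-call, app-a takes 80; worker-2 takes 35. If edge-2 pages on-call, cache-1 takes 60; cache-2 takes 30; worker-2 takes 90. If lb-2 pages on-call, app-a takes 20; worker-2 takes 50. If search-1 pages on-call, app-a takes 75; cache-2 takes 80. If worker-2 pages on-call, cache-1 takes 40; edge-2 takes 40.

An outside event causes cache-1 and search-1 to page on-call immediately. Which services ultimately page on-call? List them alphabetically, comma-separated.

Round 1 — cache-1, search-1 page on-call (initial).
  app-a: +75 → 75 < 120
  cache-2: +80+80 → 160 ≥ 70
Round 2 — cache-2 pages on-call.
  app-a: +80 → 155 ≥ 120
  worker-2: +35 → 35 < 40
Round 3 — app-a pages on-call.
No further pages.

app-a, cache-1, cache-2, search-1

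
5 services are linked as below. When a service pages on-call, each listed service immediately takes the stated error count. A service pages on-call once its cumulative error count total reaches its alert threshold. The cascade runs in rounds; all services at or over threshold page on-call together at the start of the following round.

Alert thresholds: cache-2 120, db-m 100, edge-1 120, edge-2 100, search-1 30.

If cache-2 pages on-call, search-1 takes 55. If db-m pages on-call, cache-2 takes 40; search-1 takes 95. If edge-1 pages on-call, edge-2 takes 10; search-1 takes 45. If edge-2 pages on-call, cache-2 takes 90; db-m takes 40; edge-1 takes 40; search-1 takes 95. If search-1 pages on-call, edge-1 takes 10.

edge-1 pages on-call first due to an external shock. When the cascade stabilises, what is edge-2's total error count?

Round 1 — edge-1 pages on-call (initial).
  edge-2: +10 → 10 < 100
  search-1: +45 → 45 ≥ 30
Round 2 — search-1 pages on-call.
No further pages.

10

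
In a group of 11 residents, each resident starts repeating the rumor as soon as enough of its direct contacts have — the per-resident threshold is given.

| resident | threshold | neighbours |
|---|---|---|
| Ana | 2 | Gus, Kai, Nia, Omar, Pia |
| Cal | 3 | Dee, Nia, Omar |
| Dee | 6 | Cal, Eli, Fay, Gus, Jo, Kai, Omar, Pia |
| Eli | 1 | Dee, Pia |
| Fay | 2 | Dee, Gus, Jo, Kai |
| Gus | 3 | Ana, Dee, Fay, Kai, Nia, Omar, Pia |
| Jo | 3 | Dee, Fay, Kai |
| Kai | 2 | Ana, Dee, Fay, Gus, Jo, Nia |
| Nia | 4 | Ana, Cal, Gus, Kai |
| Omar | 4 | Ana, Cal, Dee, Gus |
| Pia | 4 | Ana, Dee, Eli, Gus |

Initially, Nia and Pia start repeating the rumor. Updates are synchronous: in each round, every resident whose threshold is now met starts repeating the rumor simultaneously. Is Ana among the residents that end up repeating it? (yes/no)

Round 1 — Nia, Pia start repeating the rumor (initial).
Round 2 — checking thresholds:
  Ana: 2 of 5 neighbours ≥ 2, starts repeating the rumor.
  Cal: 1 of 3 neighbours < 3, not yet.
  Dee: 1 of 8 neighbours < 6, not yet.
  Eli: 1 of 2 neighbours ≥ 1, starts repeating the rumor.
  Gus: 2 of 7 neighbours < 3, not yet.
  Kai: 1 of 6 neighbours < 2, not yet.
Round 3 — checking thresholds:
  Cal: 1 of 3 neighbours < 3, not yet.
  Dee: 2 of 8 neighbours < 6, not yet.
  Gus: 3 of 7 neighbours ≥ 3, starts repeating the rumor.
  Kai: 2 of 6 neighbours ≥ 2, starts repeating the rumor.
  Omar: 1 of 4 neighbours < 4, not yet.
Round 4 — checking thresholds:
  Cal: 1 of 3 neighbours < 3, not yet.
  Dee: 4 of 8 neighbours < 6, not yet.
  Fay: 2 of 4 neighbours ≥ 2, starts repeating the rumor.
  Jo: 1 of 3 neighbours < 3, not yet.
  Omar: 2 of 4 neighbours < 4, not yet.
Round 5 — no new spreads; cascade stops.

yes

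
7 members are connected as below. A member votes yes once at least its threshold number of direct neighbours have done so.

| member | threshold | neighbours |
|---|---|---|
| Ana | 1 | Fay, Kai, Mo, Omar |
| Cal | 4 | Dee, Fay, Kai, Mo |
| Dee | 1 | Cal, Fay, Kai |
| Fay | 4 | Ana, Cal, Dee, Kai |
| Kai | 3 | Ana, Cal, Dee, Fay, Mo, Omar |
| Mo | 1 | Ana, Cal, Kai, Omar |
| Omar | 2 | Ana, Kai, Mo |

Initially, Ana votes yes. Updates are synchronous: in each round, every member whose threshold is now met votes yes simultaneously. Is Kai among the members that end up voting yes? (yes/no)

yes

Round 1 — Ana votes yes (initial).
Round 2 — checking thresholds:
  Fay: 1 of 4 neighbours < 4, holds.
  Kai: 1 of 6 neighbours < 3, holds.
  Mo: 1 of 4 neighbours ≥ 1, votes yes.
  Omar: 1 of 3 neighbours < 2, holds.
Round 3 — checking thresholds:
  Cal: 1 of 4 neighbours < 4, holds.
  Fay: 1 of 4 neighbours < 4, holds.
  Kai: 2 of 6 neighbours < 3, holds.
  Omar: 2 of 3 neighbours ≥ 2, votes yes.
Round 4 — checking thresholds:
  Cal: 1 of 4 neighbours < 4, holds.
  Fay: 1 of 4 neighbours < 4, holds.
  Kai: 3 of 6 neighbours ≥ 3, votes yes.
Round 5 — checking thresholds:
  Cal: 2 of 4 neighbours < 4, holds.
  Dee: 1 of 3 neighbours ≥ 1, votes yes.
  Fay: 2 of 4 neighbours < 4, holds.
Round 6 — no new yes votes; cascade stops.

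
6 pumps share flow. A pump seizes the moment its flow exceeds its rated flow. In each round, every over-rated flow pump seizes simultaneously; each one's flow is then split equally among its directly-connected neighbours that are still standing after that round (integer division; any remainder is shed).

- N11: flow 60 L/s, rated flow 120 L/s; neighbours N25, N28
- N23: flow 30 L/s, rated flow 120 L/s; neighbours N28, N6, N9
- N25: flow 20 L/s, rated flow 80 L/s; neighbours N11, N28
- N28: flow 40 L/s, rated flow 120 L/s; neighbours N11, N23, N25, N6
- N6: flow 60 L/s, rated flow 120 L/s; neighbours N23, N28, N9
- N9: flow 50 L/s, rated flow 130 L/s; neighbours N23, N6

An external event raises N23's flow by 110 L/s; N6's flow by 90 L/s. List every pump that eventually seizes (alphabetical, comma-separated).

N11, N23, N25, N28, N6, N9

Round 1 — N23 at 140 > 120; N6 at 150 > 120. N23, N6 seize.
  N23 sheds 140 L/s to N28, N9: 70 each.
    N28: 40+70 = 110 ≤ 120
    N9: 50+70 = 120 ≤ 130
  N6 sheds 150 L/s to N28, N9: 75 each.
    N28: 110+75 = 185 > 120
    N9: 120+75 = 195 > 130
Round 2 — N28, N9 seize.
  N28 sheds 185 L/s to N11, N25: 92 each (1 lost).
    N11: 60+92 = 152 > 120
    N25: 20+92 = 112 > 80
  N9 sheds 195 L/s: no online neighbours, lost.
Round 3 — N11, N25 seize.
  N11 sheds 152 L/s: no online neighbours, lost.
  N25 sheds 112 L/s: no online neighbours, lost.
No further seizures.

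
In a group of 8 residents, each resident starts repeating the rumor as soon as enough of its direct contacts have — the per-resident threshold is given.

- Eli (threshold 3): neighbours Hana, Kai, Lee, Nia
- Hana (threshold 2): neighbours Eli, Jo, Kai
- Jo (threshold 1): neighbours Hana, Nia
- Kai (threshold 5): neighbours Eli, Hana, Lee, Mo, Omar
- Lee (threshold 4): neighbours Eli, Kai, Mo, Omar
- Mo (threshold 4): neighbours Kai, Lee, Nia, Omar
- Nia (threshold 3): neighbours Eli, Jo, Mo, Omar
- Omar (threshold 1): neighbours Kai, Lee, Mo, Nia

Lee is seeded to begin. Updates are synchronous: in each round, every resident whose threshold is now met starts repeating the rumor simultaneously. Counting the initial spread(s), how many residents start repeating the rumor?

Round 1 — Lee starts repeating the rumor (initial).
Round 2 — checking thresholds:
  Eli: 1 of 4 neighbours < 3, holds.
  Kai: 1 of 5 neighbours < 5, holds.
  Mo: 1 of 4 neighbours < 4, holds.
  Omar: 1 of 4 neighbours ≥ 1, starts repeating the rumor.
Round 3 — no new spreads; cascade stops.

2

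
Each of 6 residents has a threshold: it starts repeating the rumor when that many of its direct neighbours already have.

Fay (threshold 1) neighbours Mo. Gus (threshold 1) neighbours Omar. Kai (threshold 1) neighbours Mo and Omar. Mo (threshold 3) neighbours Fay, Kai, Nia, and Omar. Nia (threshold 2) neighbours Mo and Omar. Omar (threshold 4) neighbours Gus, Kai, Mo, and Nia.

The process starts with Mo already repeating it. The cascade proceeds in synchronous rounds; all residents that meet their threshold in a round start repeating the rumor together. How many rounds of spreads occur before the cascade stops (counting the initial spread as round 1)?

Round 1 — Mo starts repeating the rumor (initial).
Round 2 — checking thresholds:
  Fay: 1 of 1 neighbours ≥ 1, starts repeating the rumor.
  Kai: 1 of 2 neighbours ≥ 1, starts repeating the rumor.
  Nia: 1 of 2 neighbours < 2, not yet.
  Omar: 1 of 4 neighbours < 4, not yet.
Round 3 — no new spreads; cascade stops.

2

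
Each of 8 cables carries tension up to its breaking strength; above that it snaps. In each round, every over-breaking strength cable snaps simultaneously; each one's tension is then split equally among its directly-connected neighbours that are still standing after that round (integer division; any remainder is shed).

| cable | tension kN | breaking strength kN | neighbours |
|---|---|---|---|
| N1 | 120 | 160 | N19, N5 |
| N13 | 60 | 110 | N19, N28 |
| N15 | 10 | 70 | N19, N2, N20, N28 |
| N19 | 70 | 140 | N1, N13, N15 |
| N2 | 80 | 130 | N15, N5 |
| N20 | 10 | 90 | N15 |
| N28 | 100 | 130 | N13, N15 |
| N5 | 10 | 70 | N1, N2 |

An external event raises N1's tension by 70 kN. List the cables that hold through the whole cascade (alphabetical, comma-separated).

N20

Round 1 — N1 at 190 > 160. N1 snaps.
  N1 sheds 190 kN to N19, N5: 95 each.
    N19: 70+95 = 165 > 140
    N5: 10+95 = 105 > 70
Round 2 — N19, N5 snap.
  N19 sheds 165 kN to N13, N15: 82 each (1 lost).
    N13: 60+82 = 142 > 110
    N15: 10+82 = 92 > 70
  N5 sheds 105 kN to N2: 105 each.
    N2: 80+105 = 185 > 130
Round 3 — N13, N15, N2 snap.
  N13 sheds 142 kN to N28: 142 each.
    N28: 100+142 = 242 > 130
  N15 sheds 92 kN to N20, N28: 46 each.
    N20: 10+46 = 56 ≤ 90
    N28: 242+46 = 288 > 130
  N2 sheds 185 kN: no online neighbours, lost.
Round 4 — N28 snaps.
  N28 sheds 288 kN: no online neighbours, lost.
No further breaks.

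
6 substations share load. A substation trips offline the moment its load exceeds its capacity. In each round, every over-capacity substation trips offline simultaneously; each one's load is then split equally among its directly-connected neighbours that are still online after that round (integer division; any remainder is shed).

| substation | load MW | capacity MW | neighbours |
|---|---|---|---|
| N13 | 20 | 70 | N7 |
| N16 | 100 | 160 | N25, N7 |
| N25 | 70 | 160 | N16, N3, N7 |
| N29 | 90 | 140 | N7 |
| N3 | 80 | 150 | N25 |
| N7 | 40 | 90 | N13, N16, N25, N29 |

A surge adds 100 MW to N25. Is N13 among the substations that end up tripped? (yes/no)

no

Round 1 — N25 at 170 > 160. N25 trips offline.
  N25 sheds 170 MW to N16, N3, N7: 56 each (2 lost).
    N16: 100+56 = 156 ≤ 160
    N3: 80+56 = 136 ≤ 150
    N7: 40+56 = 96 > 90
Round 2 — N7 trips offline.
  N7 sheds 96 MW to N13, N16, N29: 32 each.
    N13: 20+32 = 52 ≤ 70
    N16: 156+32 = 188 > 160
    N29: 90+32 = 122 ≤ 140
Round 3 — N16 trips offline.
  N16 sheds 188 MW: no online neighbours, lost.
No further trips.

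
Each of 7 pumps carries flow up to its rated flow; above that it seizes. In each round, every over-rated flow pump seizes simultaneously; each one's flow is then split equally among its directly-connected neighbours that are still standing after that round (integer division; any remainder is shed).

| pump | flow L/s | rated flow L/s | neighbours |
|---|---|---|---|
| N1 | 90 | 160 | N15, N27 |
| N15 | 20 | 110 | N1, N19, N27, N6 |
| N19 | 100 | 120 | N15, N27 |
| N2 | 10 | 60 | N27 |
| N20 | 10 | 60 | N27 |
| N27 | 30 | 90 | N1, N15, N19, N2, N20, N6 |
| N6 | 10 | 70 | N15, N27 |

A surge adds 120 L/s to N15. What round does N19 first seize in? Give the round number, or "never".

2

Round 1 — N15 at 140 > 110. N15 seizes.
  N15 sheds 140 L/s to N1, N19, N27, N6: 35 each.
    N1: 90+35 = 125 ≤ 160
    N19: 100+35 = 135 > 120
    N27: 30+35 = 65 ≤ 90
    N6: 10+35 = 45 ≤ 70
Round 2 — N19 seizes.
  N19 sheds 135 L/s to N27: 135 each.
    N27: 65+135 = 200 > 90
Round 3 — N27 seizes.
  N27 sheds 200 L/s to N1, N2, N20, N6: 50 each.
    N1: 125+50 = 175 > 160
    N2: 10+50 = 60 ≤ 60
    N20: 10+50 = 60 ≤ 60
    N6: 45+50 = 95 > 70
Round 4 — N1, N6 seize.
  N1 sheds 175 L/s: no online neighbours, lost.
  N6 sheds 95 L/s: no online neighbours, lost.
No further seizures.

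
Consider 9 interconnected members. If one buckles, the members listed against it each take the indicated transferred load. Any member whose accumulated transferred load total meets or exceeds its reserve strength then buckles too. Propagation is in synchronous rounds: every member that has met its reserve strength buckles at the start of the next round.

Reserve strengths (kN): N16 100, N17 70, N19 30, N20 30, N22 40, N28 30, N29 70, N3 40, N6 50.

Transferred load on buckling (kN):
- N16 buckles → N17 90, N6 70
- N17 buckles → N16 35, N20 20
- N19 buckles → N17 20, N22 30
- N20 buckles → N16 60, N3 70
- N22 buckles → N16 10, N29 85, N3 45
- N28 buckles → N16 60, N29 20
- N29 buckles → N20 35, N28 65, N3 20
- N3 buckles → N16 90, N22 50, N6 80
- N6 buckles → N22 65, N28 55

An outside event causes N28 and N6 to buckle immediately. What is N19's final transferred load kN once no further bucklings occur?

Round 1 — N28, N6 buckle (initial).
  N16: +60 → 60 < 100
  N22: +65 → 65 ≥ 40
  N29: +20 → 20 < 70
Round 2 — N22 buckles.
  N16: +10 → 70 < 100
  N29: +85 → 105 ≥ 70
  N3: +45 → 45 ≥ 40
Round 3 — N29, N3 buckle.
  N16: +90 → 160 ≥ 100
  N20: +35 → 35 ≥ 30
Round 4 — N16, N20 buckle.
  N17: +90 → 90 ≥ 70
Round 5 — N17 buckles.
No further bucklings.

0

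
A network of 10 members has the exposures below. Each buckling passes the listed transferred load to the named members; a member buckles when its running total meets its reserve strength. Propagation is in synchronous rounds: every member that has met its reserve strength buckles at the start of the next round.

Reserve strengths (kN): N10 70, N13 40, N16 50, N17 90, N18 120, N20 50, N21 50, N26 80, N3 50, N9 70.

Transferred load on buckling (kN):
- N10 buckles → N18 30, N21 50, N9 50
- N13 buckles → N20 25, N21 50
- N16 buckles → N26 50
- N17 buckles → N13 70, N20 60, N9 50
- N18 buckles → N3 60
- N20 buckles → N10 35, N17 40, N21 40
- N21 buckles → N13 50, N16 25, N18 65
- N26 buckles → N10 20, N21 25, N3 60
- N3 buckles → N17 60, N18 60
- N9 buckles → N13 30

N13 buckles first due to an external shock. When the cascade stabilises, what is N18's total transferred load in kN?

Round 1 — N13 buckles (initial).
  N20: +25 → 25 < 50
  N21: +50 → 50 ≥ 50
Round 2 — N21 buckles.
  N16: +25 → 25 < 50
  N18: +65 → 65 < 120
No further bucklings.

65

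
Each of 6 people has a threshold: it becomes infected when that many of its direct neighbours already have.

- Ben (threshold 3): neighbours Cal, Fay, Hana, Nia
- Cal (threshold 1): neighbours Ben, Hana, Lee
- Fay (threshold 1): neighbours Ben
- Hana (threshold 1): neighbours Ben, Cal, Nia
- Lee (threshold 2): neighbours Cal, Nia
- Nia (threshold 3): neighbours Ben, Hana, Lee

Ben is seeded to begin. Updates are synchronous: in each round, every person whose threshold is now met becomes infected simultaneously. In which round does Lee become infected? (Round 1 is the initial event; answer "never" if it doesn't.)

never

Round 1 — Ben becomes infected (initial).
Round 2 — checking thresholds:
  Cal: 1 of 3 neighbours ≥ 1, becomes infected.
  Fay: 1 of 1 neighbours ≥ 1, becomes infected.
  Hana: 1 of 3 neighbours ≥ 1, becomes infected.
  Nia: 1 of 3 neighbours < 3, holds.
Round 3 — no new infections; cascade stops.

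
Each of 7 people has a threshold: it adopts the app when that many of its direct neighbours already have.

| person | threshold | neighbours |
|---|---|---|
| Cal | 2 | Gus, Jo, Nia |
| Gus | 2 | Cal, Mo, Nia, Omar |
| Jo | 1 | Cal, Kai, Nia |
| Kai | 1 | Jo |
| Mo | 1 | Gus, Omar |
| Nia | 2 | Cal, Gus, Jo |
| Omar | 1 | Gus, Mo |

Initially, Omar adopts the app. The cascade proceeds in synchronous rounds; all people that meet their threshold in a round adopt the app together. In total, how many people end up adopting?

Round 1 — Omar adopts the app (initial).
Round 2 — checking thresholds:
  Gus: 1 of 4 neighbours < 2, not yet.
  Mo: 1 of 2 neighbours ≥ 1, adopts the app.
Round 3 — checking thresholds:
  Gus: 2 of 4 neighbours ≥ 2, adopts the app.
Round 4 — no new adoptions; cascade stops.

3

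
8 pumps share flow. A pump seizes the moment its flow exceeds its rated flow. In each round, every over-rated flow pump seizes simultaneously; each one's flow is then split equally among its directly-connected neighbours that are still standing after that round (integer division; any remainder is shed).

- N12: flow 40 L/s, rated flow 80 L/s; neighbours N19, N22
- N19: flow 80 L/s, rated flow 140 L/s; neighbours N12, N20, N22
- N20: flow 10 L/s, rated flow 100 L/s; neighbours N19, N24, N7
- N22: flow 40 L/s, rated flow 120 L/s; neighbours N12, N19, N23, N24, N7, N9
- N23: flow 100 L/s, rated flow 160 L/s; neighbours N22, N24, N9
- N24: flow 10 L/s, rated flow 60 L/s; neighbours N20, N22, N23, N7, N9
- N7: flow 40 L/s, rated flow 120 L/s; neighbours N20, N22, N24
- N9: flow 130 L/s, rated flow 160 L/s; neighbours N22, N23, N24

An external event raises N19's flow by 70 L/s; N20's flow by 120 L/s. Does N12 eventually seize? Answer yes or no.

Round 1 — N19 at 150 > 140; N20 at 130 > 100. N19, N20 seize.
  N19 sheds 150 L/s to N12, N22: 75 each.
    N12: 40+75 = 115 > 80
    N22: 40+75 = 115 ≤ 120
  N20 sheds 130 L/s to N24, N7: 65 each.
    N24: 10+65 = 75 > 60
    N7: 40+65 = 105 ≤ 120
Round 2 — N12, N24 seize.
  N12 sheds 115 L/s to N22: 115 each.
    N22: 115+115 = 230 > 120
  N24 sheds 75 L/s to N22, N23, N7, N9: 18 each (3 lost).
    N22: 230+18 = 248 > 120
    N23: 100+18 = 118 ≤ 160
    N7: 105+18 = 123 > 120
    N9: 130+18 = 148 ≤ 160
Round 3 — N22, N7 seize.
  N22 sheds 248 L/s to N23, N9: 124 each.
    N23: 118+124 = 242 > 160
    N9: 148+124 = 272 > 160
  N7 sheds 123 L/s: no online neighbours, lost.
Round 4 — N23, N9 seize.
  N23 sheds 242 L/s: no online neighbours, lost.
  N9 sheds 272 L/s: no online neighbours, lost.
No further seizures.

yes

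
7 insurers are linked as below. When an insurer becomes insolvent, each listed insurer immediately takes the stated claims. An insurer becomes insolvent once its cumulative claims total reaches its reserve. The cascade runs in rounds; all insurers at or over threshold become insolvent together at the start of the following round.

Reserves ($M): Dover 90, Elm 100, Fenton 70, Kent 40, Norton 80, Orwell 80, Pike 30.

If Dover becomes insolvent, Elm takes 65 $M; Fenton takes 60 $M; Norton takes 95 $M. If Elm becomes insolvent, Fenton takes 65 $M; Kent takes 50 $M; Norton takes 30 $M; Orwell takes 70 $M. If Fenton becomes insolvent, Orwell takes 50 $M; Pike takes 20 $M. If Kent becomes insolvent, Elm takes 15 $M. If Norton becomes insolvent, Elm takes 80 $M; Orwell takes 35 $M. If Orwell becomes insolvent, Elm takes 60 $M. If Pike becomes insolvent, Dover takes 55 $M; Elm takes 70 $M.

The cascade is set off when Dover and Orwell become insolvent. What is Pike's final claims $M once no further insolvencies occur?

Round 1 — Dover, Orwell become insolvent (initial).
  Elm: +65+60 → 125 ≥ 100
  Fenton: +60 → 60 < 70
  Norton: +95 → 95 ≥ 80
Round 2 — Elm, Norton become insolvent.
  Fenton: +65 → 125 ≥ 70
  Kent: +50 → 50 ≥ 40
Round 3 — Fenton, Kent become insolvent.
  Pike: +20 → 20 < 30
No further insolvencies.

20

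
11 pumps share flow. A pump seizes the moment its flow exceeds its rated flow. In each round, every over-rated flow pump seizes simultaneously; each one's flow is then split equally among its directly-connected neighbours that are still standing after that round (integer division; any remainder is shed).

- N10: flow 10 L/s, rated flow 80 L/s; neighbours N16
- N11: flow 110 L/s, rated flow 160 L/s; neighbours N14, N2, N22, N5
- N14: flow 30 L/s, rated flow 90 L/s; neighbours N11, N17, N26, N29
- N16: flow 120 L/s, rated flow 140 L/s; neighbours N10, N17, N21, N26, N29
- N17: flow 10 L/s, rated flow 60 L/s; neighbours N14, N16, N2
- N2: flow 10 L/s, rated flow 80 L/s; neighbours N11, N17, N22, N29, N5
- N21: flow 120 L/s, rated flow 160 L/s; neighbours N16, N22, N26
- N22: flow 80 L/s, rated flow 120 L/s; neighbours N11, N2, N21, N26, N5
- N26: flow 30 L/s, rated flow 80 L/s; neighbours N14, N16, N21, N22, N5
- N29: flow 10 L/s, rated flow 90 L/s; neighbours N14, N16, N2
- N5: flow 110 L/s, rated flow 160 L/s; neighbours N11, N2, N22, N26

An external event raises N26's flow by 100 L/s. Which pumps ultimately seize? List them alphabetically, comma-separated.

N11, N14, N16, N17, N2, N21, N22, N26, N29, N5

Round 1 — N26 at 130 > 80. N26 seizes.
  N26 sheds 130 L/s to N14, N16, N21, N22, N5: 26 each.
    N14: 30+26 = 56 ≤ 90
    N16: 120+26 = 146 > 140
    N21: 120+26 = 146 ≤ 160
    N22: 80+26 = 106 ≤ 120
    N5: 110+26 = 136 ≤ 160
Round 2 — N16 seizes.
  N16 sheds 146 L/s to N10, N17, N21, N29: 36 each (2 lost).
    N10: 10+36 = 46 ≤ 80
    N17: 10+36 = 46 ≤ 60
    N21: 146+36 = 182 > 160
    N29: 10+36 = 46 ≤ 90
Round 3 — N21 seizes.
  N21 sheds 182 L/s to N22: 182 each.
    N22: 106+182 = 288 > 120
Round 4 — N22 seizes.
  N22 sheds 288 L/s to N11, N2, N5: 96 each.
    N11: 110+96 = 206 > 160
    N2: 10+96 = 106 > 80
    N5: 136+96 = 232 > 160
Round 5 — N11, N2, N5 seize.
  N11 sheds 206 L/s to N14: 206 each.
    N14: 56+206 = 262 > 90
  N2 sheds 106 L/s to N17, N29: 53 each.
    N17: 46+53 = 99 > 60
    N29: 46+53 = 99 > 90
  N5 sheds 232 L/s: no online neighbours, lost.
Round 6 — N14, N17, N29 seize.
  N14 sheds 262 L/s: no online neighbours, lost.
  N17 sheds 99 L/s: no online neighbours, lost.
  N29 sheds 99 L/s: no online neighbours, lost.
No further seizures.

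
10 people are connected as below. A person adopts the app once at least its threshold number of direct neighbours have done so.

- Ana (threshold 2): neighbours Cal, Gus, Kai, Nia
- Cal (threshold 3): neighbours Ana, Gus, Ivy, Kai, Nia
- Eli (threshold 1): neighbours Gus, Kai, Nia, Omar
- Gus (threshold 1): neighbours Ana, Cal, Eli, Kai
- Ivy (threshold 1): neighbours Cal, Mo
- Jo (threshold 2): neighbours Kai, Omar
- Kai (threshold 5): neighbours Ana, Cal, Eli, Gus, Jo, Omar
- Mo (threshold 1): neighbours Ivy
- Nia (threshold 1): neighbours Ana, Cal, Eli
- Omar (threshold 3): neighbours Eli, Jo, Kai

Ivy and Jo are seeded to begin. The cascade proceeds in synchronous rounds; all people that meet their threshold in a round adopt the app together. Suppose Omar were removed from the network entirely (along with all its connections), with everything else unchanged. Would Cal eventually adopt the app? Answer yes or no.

no

With Omar removed:
Round 1 — Ivy, Jo adopt the app (initial).
Round 2 — checking thresholds:
  Cal: 1 of 5 neighbours < 3, below threshold.
  Kai: 1 of 5 neighbours < 5, below threshold.
  Mo: 1 of 1 neighbours ≥ 1, adopts the app.
Round 3 — no new adoptions; cascade stops.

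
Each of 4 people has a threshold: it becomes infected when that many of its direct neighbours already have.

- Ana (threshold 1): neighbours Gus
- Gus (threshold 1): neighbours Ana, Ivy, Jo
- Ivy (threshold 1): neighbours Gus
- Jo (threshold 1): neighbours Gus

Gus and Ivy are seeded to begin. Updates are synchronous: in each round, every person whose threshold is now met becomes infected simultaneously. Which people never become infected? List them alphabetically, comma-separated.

Round 1 — Gus, Ivy become infected (initial).
Round 2 — checking thresholds:
  Ana: 1 of 1 neighbours ≥ 1, becomes infected.
  Jo: 1 of 1 neighbours ≥ 1, becomes infected.
Round 3 — no new infections; cascade stops.

none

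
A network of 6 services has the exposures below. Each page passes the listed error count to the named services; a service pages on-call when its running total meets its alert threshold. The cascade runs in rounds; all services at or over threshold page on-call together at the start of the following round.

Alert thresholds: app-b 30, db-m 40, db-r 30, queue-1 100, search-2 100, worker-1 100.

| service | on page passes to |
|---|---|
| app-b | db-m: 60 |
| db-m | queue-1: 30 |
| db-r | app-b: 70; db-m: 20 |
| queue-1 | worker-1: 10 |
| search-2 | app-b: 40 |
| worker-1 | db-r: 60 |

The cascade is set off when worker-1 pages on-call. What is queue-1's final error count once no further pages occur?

30

Round 1 — worker-1 pages on-call (initial).
  db-r: +60 → 60 ≥ 30
Round 2 — db-r pages on-call.
  app-b: +70 → 70 ≥ 30
  db-m: +20 → 20 < 40
Round 3 — app-b pages on-call.
  db-m: +60 → 80 ≥ 40
Round 4 — db-m pages on-call.
  queue-1: +30 → 30 < 100
No further pages.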